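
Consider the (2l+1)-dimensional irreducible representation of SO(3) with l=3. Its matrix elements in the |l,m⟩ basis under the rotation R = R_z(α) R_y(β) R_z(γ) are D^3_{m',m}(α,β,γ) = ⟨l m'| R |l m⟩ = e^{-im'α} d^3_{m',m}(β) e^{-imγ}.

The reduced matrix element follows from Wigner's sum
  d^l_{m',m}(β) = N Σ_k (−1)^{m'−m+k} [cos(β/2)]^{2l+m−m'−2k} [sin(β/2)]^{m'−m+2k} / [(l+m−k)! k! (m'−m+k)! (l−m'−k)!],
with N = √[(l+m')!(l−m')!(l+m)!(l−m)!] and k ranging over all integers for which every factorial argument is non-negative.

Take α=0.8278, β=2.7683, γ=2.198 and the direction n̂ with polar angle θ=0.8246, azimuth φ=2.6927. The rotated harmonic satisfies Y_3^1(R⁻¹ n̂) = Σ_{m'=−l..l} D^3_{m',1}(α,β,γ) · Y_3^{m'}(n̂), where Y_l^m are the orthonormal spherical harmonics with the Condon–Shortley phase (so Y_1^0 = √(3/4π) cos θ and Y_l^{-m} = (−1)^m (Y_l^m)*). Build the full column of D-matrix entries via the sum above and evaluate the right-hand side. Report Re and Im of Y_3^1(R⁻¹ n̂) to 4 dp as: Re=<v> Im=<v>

Re=-0.2935 Im=0.1828

Need the full column D^3_{m',1} for m'=−3..3 at α=0.8278, β=2.7683, γ=2.198.
cos(β/2)=0.185565, sin(β/2)=0.982632
d^3_{-3,1}: single k=4 term ⇒ +0.124337;  D = +0.119307+0.035006i
d^3_{-2,1}: k∈[3..4] ⇒ +0.038343 -0.537588 = -0.499245;  D = -0.427589+0.257707i
d^3_{-1,1}: k∈[2..4] ⇒ +0.006869 -0.256829 +0.900214 = +0.650254;  D = +0.129566-0.637215i
d^3_{0,1}: k∈[1..3] ⇒ +0.000749 -0.063004 +0.588898 = +0.526643;  D = -0.309078-0.426408i
d^3_{1,1}: k∈[0..2] ⇒ +0.000041 -0.009159 +0.192622 = +0.183503;  D = -0.182274-0.021201i
d^3_{2,1}: k∈[0..1] ⇒ -0.000684 +0.038343 = +0.037659;  D = -0.028510+0.024605i
d^3_{3,1}: single k=0 term ⇒ +0.004434;  D = -0.000137+0.004432i
Y_3^{m'}(θ=0.8246,φ=2.6927) and Σ D·Y over m':
  (+0.1193+0.0350i)·(-0.0367-0.1610i)  (-0.4276+0.2577i)·(+0.2332+0.2925i)  (+0.1296-0.6372i)·(-0.2788-0.1343i)  (-0.3091-0.4264i)·(-0.1763+0.0000i)  (-0.1823-0.0212i)·(+0.2788-0.1343i)  (-0.0285+0.0246i)·(+0.2332-0.2925i)  (-0.0001+0.0044i)·(+0.0367-0.1610i)
Y_3^1(R⁻¹ n̂) = -0.293461+0.182787i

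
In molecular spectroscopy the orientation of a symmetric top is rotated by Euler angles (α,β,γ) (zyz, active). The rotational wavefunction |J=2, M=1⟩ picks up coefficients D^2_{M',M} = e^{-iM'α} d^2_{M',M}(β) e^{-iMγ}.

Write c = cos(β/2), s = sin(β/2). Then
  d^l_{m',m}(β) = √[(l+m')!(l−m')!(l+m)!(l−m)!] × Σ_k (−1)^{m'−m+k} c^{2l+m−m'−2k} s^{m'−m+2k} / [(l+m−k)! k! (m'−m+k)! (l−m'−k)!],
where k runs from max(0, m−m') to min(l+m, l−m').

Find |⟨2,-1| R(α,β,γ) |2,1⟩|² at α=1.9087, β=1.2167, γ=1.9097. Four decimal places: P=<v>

First d^2_{-1,1}(β=1.2167), then the phase factors e^{-i(-1)α} and e^{-i(1)γ}:
c=cos(1.2167/2)=0.820592, s=sin(1.2167/2)=0.571514; N=√[1·6·6·1]=6.000000
The bounds max(0,m−m')=2 and min(l+m,l−m')=3 give 2 terms
  k=2: (−1)^0·6.0000/(2)·0.8206^2·0.5715^2 = +0.659827
  k=3: (−1)^1·6.0000/(6)·0.8206^0·0.5715^4 = -0.106686
d^2_{-1,1}(1.2167) = +0.659827 -0.106686 = +0.553141
|D^2_{-1,1}|² = |d^2_{-1,1}(β)|² = (+0.553141)² = 0.305965 (the z-rotation phases have unit modulus)

P=0.3060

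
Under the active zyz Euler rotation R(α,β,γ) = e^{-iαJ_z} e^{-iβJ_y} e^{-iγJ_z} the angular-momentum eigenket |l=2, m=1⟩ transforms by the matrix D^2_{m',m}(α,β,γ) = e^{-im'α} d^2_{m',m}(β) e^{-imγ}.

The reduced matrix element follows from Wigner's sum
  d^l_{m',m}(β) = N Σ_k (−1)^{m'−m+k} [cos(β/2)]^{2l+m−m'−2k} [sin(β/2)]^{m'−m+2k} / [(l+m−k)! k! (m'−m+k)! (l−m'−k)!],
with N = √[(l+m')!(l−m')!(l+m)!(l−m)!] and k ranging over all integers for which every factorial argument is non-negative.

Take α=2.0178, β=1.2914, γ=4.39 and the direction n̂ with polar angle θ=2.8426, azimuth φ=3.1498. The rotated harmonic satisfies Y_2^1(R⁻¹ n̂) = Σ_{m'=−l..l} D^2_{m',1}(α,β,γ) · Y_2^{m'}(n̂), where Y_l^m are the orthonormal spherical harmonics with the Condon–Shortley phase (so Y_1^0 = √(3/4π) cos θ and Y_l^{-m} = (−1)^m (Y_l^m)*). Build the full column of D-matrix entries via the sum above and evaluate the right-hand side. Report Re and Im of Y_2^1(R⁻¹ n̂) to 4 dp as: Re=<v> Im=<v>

Re=-0.0614 Im=0.0907

Need the full column D^2_{m',1} for m'=−2..2 at α=2.0178, β=1.2914, γ=4.39.
cos(β/2)=0.798679, sin(β/2)=0.601758
d^2_{-2,1}: single k=3 term ⇒ +0.348070;  D = +0.326439-0.120790i
d^2_{-1,1}: k∈[2..3] ⇒ +0.692961 -0.131125 = +0.561836;  D = -0.403585-0.390869i
d^2_{0,1}: k∈[1..2] ⇒ +0.750954 -0.426297 = +0.324657;  D = -0.102862+0.307931i
d^2_{1,1}: k∈[0..1] ⇒ +0.406901 -0.692961 = -0.286060;  D = -0.283842+0.035555i
d^2_{2,1}: single k=0 term ⇒ -0.613152;  D = +0.331711+0.515677i
Y_2^{m'}(θ=2.8426,φ=3.1498) and Σ D·Y over m':
  (+0.3264-0.1208i)·(+0.0335-0.0006i)  (-0.4036-0.3909i)·(+0.2175-0.0018i)  (-0.1029+0.3079i)·(+0.5487+0.0000i)  (-0.2838+0.0356i)·(-0.2175-0.0018i)  (+0.3317+0.5157i)·(+0.0335+0.0006i)
Y_2^1(R⁻¹ n̂) = -0.061408+0.090692i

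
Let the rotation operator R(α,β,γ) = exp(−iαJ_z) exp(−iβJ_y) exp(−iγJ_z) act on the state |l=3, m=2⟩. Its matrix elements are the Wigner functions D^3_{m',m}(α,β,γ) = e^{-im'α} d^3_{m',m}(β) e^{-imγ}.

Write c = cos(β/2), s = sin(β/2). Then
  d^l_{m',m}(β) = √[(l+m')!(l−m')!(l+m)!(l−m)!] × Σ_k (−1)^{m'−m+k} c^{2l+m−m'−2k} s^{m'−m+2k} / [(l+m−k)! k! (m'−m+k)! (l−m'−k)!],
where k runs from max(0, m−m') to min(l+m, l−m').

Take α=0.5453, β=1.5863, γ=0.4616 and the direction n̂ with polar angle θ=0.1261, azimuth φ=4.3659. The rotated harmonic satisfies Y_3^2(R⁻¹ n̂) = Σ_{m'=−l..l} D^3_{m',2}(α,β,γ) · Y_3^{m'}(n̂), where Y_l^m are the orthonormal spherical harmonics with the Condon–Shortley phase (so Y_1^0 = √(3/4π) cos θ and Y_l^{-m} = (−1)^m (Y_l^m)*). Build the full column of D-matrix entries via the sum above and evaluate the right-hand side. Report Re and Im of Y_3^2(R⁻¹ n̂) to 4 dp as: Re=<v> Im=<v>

Re=-0.0825 Im=0.0790

Need the full column D^3_{m',2} for m'=−3..3 at α=0.5453, β=1.5863, γ=0.4616.
cos(β/2)=0.701604, sin(β/2)=0.712567
d^3_{-3,2}: single k=5 term ⇒ +0.315716;  D = +0.238870+0.206440i
d^3_{-2,2}: k∈[4..5] ⇒ +0.634537 -0.130904 = +0.503633;  D = +0.496592+0.083915i
d^3_{-1,2}: k∈[3..4] ⇒ +0.790284 -0.407587 = +0.382697;  D = +0.355695-0.141204i
d^3_{0,2}: k∈[2..3] ⇒ +0.673877 -0.695100 = -0.021223;  D = -0.012803+0.016926i
d^3_{1,2}: k∈[1..2] ⇒ +0.383077 -0.790284 = -0.407207;  D = -0.041583+0.405078i
d^3_{2,2}: k∈[0..1] ⇒ +0.119276 -0.615163 = -0.495887;  D = +0.212564+0.448018i
d^3_{3,2}: single k=0 term ⇒ -0.296731;  D = +0.247798+0.163234i
Y_3^{m'}(θ=0.1261,φ=4.3659) and Σ D·Y over m':
  (+0.2389+0.2064i)·(+0.0007-0.0004i)  (+0.4966+0.0839i)·(-0.0123-0.0102i)  (+0.3557-0.1412i)·(-0.0541+0.1499i)  (-0.0128+0.0169i)·(+0.7111+0.0000i)  (-0.0416+0.4051i)·(+0.0541+0.1499i)  (+0.2126+0.4480i)·(-0.0123+0.0102i)  (+0.2478+0.1632i)·(-0.0007-0.0004i)
Y_3^2(R⁻¹ n̂) = -0.082490+0.079040i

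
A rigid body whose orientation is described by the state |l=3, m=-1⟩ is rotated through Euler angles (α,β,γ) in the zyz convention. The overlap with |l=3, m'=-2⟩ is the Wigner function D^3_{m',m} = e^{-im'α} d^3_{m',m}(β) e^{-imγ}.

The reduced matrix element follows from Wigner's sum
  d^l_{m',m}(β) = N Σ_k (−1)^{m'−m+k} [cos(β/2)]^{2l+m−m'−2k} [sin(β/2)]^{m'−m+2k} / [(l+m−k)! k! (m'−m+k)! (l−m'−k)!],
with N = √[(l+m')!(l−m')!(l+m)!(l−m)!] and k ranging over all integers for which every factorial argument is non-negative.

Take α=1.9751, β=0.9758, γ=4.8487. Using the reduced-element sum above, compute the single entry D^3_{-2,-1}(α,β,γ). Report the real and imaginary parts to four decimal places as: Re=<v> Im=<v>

Re=-0.2822 Im=0.2039

D^3_{-2,-1}(1.9751,0.9758,4.8487) = e^{-i·-2·1.9751}·d^3_{-2,-1}(0.9758)·e^{-i·-1·4.8487}. Compute d first:
With c≡cos(β/2)=0.883319 and s≡sin(β/2)=0.468772, N=[1·120·2·24]^{1/2}=75.894664
The bounds max(0,m−m')=1 and min(l+m,l−m')=2 give 2 terms
  k=1: (−1)^0·75.8947/(24)·0.8833^5·0.4688^1 = +0.797168
  k=2: (−1)^1·75.8947/(12)·0.8833^3·0.4688^3 = -0.449022
d^3_{-2,-1}(0.9758) = +0.797168 -0.449022 = +0.348146
D = (-0.690506-0.723326i)·(+0.348146)·(+0.135889-0.990724i) = -0.282155+0.203947i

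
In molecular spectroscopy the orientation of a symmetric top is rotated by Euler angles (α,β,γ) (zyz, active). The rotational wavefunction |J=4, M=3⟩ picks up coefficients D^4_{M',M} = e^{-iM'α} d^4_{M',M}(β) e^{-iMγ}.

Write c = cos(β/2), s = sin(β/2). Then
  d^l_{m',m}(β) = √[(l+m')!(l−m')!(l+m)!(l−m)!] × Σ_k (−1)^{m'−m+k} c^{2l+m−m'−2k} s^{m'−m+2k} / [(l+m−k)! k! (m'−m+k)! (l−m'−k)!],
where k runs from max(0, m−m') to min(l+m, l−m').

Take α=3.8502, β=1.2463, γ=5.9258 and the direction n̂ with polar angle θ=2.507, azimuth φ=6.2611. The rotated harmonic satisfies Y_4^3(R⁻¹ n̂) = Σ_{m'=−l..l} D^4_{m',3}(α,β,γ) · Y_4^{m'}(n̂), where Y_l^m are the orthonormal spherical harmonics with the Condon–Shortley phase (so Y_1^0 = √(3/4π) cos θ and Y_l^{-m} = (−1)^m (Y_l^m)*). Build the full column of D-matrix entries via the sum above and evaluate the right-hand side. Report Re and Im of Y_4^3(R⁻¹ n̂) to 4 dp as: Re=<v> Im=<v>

Need the full column D^4_{m',3} for m'=−4..4 at α=3.8502, β=1.2463, γ=5.9258.
cos(β/2)=0.812044, sin(β/2)=0.583596
d^4_{-4,3}: single k=7 term ⇒ +0.052955;  D = -0.038201-0.036673i
d^4_{-3,3}: k∈[6..7] ⇒ +0.182361 -0.013455 = +0.168905;  D = +0.168637+0.009519i
d^4_{-2,3}: k∈[5..6] ⇒ +0.406898 -0.070053 = +0.336845;  D = -0.267703+0.204449i
d^4_{-1,3}: k∈[4..5] ⇒ +0.667247 -0.206778 = +0.460470;  D = +0.095975-0.450357i
d^4_{0,3}: k∈[3..4] ⇒ +0.830423 -0.428908 = +0.401514;  D = +0.192017+0.352623i
d^4_{1,3}: k∈[2..3] ⇒ +0.775127 -0.667247 = +0.107880;  D = -0.100829-0.038361i
d^4_{2,3}: k∈[1..2] ⇒ +0.508433 -0.787808 = -0.279375;  D = -0.262907+0.094499i
d^4_{3,3}: k∈[0..1] ⇒ +0.189076 -0.683598 = -0.494521;  D = +0.244485-0.429858i
d^4_{4,3}: single k=0 term ⇒ -0.384339;  D = +0.073143+0.377315i
Y_4^{m'}(θ=2.507,φ=6.2611) and Σ D·Y over m':
  (-0.0382-0.0367i)·(+0.0545+0.0048i)  (+0.1686+0.0095i)·(-0.2096-0.0139i)  (-0.2677+0.2044i)·(+0.4158+0.0184i)  (+0.0960-0.4504i)·(-0.3477-0.0077i)  (+0.1920+0.3526i)·(-0.1836+0.0000i)  (-0.1008-0.0384i)·(+0.3477-0.0077i)  (-0.2629+0.0945i)·(+0.4158-0.0184i)  (+0.2445-0.4299i)·(+0.2096-0.0139i)  (+0.0731+0.3773i)·(+0.0545-0.0048i)
Y_4^3(R⁻¹ n̂) = -0.316110+0.122946i

Re=-0.3161 Im=0.1229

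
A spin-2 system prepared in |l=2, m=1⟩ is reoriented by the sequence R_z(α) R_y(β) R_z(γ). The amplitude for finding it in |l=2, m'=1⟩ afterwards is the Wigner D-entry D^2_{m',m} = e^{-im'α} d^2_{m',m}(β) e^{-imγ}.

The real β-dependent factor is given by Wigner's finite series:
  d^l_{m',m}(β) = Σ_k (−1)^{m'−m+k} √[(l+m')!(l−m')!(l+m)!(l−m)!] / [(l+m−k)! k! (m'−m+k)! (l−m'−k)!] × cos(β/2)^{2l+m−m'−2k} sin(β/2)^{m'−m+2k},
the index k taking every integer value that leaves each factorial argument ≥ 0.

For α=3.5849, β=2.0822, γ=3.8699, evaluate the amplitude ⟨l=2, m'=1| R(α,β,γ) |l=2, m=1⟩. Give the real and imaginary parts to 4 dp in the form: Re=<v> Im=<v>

D^2_{1,1}(3.5849,2.0822,3.8699) = e^{-i·1·3.5849}·d^2_{1,1}(2.0822)·e^{-i·1·3.8699}. Compute d first:
c=cos(2.0822/2)=0.505271, s=sin(2.0822/2)=0.862961; N=√[6·1·6·1]=6.000000
Admissible k: 0..1 (factorial args all ≥0)
  k=0: (−1)^0·6.0000/(6)·0.5053^4·0.8630^0 = +0.065178
  k=1: (−1)^1·6.0000/(2)·0.5053^2·0.8630^2 = -0.570364
d^2_{1,1}(2.0822) = +0.065178 -0.570364 = -0.505187
Attach z-rotation phases: D = e^{-i(1)(3.5849)}·(-0.505187)·e^{-i(1)(3.8699)} = -0.196348+0.465469i

Re=-0.1963 Im=0.4655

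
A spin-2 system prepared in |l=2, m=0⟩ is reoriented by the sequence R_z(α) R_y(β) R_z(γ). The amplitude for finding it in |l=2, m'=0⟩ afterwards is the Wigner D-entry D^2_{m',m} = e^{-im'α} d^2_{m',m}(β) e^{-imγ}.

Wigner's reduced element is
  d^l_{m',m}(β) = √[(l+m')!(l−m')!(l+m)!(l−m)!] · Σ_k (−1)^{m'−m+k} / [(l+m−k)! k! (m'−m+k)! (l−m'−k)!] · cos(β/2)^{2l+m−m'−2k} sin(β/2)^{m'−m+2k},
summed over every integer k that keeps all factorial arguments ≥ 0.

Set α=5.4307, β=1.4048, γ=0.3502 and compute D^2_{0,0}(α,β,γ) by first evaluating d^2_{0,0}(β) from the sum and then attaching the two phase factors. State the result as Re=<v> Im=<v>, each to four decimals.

Re=-0.4590 Im=0.0000

Split into d^2_{0,0}(β=1.4048) × two z-phases.
c=cos(1.4048/2)=0.763294, s=sin(1.4048/2)=0.646051; N=√[2·2·2·2]=4.000000
Admissible k: 0..2 (factorial args all ≥0)
  k=0: (−1)^0·4.0000/(4)·0.7633^4·0.6461^0 = +0.339443
  k=1: (−1)^1·4.0000/(1)·0.7633^2·0.6461^2 = -0.972697
  k=2: (−1)^2·4.0000/(4)·0.7633^0·0.6461^4 = +0.174208
d^2_{0,0}(1.4048) = +0.339443 -0.972697 +0.174208 = -0.459046
D = (+1.000000+0.000000i)·(-0.459046)·(+1.000000+0.000000i) = -0.459046+0.000000i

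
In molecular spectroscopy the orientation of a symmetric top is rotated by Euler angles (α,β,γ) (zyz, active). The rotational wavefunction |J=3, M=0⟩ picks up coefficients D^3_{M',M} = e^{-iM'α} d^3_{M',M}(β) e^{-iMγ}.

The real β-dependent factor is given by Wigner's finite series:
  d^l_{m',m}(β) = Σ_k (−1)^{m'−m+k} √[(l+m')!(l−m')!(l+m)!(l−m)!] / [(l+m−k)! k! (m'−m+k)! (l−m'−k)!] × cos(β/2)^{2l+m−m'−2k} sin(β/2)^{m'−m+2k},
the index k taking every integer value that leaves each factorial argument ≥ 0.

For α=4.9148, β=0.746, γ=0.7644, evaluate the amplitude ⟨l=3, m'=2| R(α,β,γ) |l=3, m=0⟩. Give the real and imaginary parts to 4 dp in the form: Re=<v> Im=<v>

Re=-0.4258 Im=0.1824

D^3_{2,0}(4.9148,0.746,0.7644) = e^{-i·2·4.9148}·d^3_{2,0}(0.746)·e^{-i·0·0.7644}. Compute d first:
Half-angle: c=0.931238, s=0.364411. N=√(120·1·6·6)=65.726707
k∈{0,1} keeps every argument non-negative
  k=0: (−1)^2·65.7267/(12)·0.9312^4·0.3644^2 = +0.546999
  k=1: (−1)^3·65.7267/(12)·0.9312^2·0.3644^4 = -0.083762
d^3_{2,0}(0.746) = +0.546999 -0.083762 = +0.463237
Phases: e^{-i·(2)·4.9148}=-0.919173+0.393855i, e^{-i·(0)·0.7644}=+1.000000+0.000000i ⇒ D=-0.425795+0.182448i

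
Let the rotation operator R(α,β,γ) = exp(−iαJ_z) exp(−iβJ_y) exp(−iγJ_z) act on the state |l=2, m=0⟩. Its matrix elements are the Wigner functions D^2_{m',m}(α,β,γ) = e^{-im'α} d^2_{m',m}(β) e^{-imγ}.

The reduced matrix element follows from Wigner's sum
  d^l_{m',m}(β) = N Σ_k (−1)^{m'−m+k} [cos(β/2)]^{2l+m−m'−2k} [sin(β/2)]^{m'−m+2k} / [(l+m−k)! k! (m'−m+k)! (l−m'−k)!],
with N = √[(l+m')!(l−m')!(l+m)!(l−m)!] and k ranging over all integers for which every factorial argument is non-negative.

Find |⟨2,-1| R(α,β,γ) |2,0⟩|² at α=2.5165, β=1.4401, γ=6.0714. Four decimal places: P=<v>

P=0.0250

D^2_{-1,0}(2.5165,1.4401,6.0714) = e^{-i·-1·2.5165}·d^2_{-1,0}(1.4401)·e^{-i·0·6.0714}. Compute d first:
c=cos(1.4401/2)=0.751773, s=sin(1.4401/2)=0.659422; N=√[1·6·2·2]=4.898979
Admissible k: 1..2 (factorial args all ≥0)
  k=1: (−1)^0·4.8990/(2)·0.7518^3·0.6594^1 = +0.686276
  k=2: (−1)^1·4.8990/(2)·0.7518^1·0.6594^3 = -0.528023
d^2_{-1,0}(1.4401) = +0.686276 -0.528023 = +0.158253
|D^2_{-1,0}|² = |d^2_{-1,0}(β)|² = (+0.158253)² = 0.025044 (the z-rotation phases have unit modulus)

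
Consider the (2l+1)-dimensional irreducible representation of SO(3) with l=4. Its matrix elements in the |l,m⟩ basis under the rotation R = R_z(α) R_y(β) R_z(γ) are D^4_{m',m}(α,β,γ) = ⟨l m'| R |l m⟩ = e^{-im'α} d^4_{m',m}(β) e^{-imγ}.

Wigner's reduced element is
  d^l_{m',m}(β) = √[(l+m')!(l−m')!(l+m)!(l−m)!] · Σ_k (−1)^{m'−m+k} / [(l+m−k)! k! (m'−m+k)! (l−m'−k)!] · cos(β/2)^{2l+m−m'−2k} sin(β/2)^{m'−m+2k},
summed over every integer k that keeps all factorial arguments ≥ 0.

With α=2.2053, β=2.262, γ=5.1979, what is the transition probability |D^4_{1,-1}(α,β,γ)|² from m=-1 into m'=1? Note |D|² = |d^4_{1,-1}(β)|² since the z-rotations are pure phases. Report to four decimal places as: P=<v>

P=0.1857

First d^4_{1,-1}(β=2.262), then the phase factors e^{-i(1)α} and e^{-i(-1)γ}:
With c≡cos(β/2)=0.425755 and s≡sin(β/2)=0.904838, N=[120·6·6·120]^{1/2}=720.000000
k: max(0,(-1)−(1))=0 … min(4+(-1),4−(1))=3
  k=0: (−1)^2·720.0000/(72)·0.4258^6·0.9048^2 = +0.048764
  k=1: (−1)^3·720.0000/(24)·0.4258^4·0.9048^4 = -0.660762
  k=2: (−1)^4·720.0000/(48)·0.4258^2·0.9048^6 = +1.492235
  k=3: (−1)^5·720.0000/(720)·0.4258^0·0.9048^8 = -0.449333
d^4_{1,-1}(2.262) = +0.048764 -0.660762 +1.492235 -0.449333 = +0.430905
|D^4_{1,-1}|² = |d^4_{1,-1}(β)|² = (+0.430905)² = 0.185679 (the z-rotation phases have unit modulus)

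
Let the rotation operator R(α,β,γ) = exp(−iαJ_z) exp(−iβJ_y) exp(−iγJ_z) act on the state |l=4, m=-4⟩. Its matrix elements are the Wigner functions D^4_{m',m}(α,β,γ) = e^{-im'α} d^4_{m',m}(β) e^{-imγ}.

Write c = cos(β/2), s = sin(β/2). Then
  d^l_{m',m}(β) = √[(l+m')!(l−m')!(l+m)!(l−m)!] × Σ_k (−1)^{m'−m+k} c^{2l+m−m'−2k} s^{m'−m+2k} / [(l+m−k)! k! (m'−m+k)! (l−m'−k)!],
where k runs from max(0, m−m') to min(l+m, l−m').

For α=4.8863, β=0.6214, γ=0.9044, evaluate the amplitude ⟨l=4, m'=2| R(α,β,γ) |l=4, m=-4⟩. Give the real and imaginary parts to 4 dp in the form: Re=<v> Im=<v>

Re=0.0039 Im=0.0005

D^4_{2,-4}(4.8863,0.6214,0.9044) = e^{-i·2·4.8863}·d^4_{2,-4}(0.6214)·e^{-i·-4·0.9044}. Compute d first:
With c≡cos(β/2)=0.952120 and s≡sin(β/2)=0.305725, N=[720·2·1·40320]^{1/2}=7619.763776
Admissible k: 0..0 (factorial args all ≥0)
  k=0: (−1)^6·7619.7638/(1440)·0.9521^2·0.3057^6 = +0.003917
d^4_{2,-4}(0.6214) = +0.003917
D = (-0.940117+0.340851i)·(+0.003917)·(-0.888832-0.458234i) = +0.003885+0.000501i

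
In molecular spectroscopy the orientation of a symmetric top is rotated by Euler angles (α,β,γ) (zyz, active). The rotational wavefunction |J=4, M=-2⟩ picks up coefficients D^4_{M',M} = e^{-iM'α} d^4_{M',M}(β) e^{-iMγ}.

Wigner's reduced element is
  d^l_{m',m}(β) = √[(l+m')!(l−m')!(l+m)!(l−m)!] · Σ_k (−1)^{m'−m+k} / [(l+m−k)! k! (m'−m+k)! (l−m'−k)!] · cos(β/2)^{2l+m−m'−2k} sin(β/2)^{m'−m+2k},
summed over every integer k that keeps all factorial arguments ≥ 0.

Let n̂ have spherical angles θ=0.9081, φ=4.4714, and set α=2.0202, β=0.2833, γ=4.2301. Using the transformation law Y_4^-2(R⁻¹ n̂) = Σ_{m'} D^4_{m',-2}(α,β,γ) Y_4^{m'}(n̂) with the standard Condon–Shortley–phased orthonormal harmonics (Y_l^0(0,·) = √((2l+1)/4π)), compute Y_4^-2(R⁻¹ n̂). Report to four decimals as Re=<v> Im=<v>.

Re=-0.0645 Im=-0.0136

Need the full column D^4_{m',-2} for m'=−4..4 at α=2.0202, β=0.2833, γ=4.2301.
cos(β/2)=0.989984, sin(β/2)=0.141177
d^4_{-4,-2}: single k=2 term ⇒ +0.099283;  D = -0.066781-0.073467i
d^4_{-3,-2}: k∈[1..2] ⇒ +0.492295 -0.030034 = +0.462261;  D = -0.173021+0.428660i
d^4_{-2,-2}: k∈[0..2] ⇒ +0.922628 -0.225153 +0.005723 = +0.703199;  D = +0.701678-0.046216i
d^4_{-1,-2}: k∈[0..2] ⇒ -0.558210 +0.056759 -0.000770 = -0.502221;  D = +0.247437+0.437036i
d^4_{0,-2}: k∈[0..2] ⇒ +0.177999 -0.009653 +0.000074 = +0.168420;  D = -0.095960+0.138409i
d^4_{1,-2}: k∈[0..2] ⇒ -0.037840 +0.001154 -0.000005 = -0.036690;  D = -0.036240-0.005730i
d^4_{2,-2}: k∈[0..2] ⇒ +0.005723 -0.000093 +0.000000 = +0.005630;  D = -0.001624-0.005391i
d^4_{3,-2}: k∈[0..1] ⇒ -0.000611 +0.000004 = -0.000607;  D = +0.000447-0.000410i
d^4_{4,-2}: single k=0 term ⇒ +0.000041;  D = +0.000038+0.000015i
Y_4^{m'}(θ=0.9081,φ=4.4714) and Σ D·Y over m':
  (-0.0668-0.0735i)·(+0.0975+0.1404i)  (-0.1730+0.4287i)·(+0.2496-0.2829i)  (+0.7017-0.0462i)·(-0.3039-0.1590i)  (+0.2474+0.4370i)·(+0.0192-0.0781i)  (-0.0960+0.1384i)·(-0.3534+0.0000i)  (-0.0362-0.0057i)·(-0.0192-0.0781i)  (-0.0016-0.0054i)·(-0.3039+0.1590i)  (+0.0004-0.0004i)·(-0.2496-0.2829i)  (+0.0000+0.0000i)·(+0.0975-0.1404i)
Y_4^-2(R⁻¹ n̂) = -0.064543-0.013648i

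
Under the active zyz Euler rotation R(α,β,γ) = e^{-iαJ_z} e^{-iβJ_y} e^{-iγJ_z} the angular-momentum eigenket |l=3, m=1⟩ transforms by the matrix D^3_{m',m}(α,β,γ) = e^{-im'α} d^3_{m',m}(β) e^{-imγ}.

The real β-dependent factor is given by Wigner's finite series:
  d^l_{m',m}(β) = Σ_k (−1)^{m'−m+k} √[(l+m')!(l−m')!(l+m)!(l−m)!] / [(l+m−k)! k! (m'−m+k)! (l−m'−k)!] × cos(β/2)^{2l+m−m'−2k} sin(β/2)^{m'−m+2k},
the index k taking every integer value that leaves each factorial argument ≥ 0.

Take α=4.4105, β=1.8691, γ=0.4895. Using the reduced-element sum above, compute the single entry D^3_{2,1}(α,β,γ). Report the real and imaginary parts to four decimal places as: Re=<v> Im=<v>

D^3_{2,1}(4.4105,1.8691,0.4895) = e^{-i·2·4.4105}·d^3_{2,1}(1.8691)·e^{-i·1·0.4895}. Compute d first:
c=cos(1.8691/2)=0.594180, s=sin(1.8691/2)=0.804332; N=√[120·1·24·2]=75.894664
Admissible k: 0..1 (factorial args all ≥0)
  k=0: (−1)^1·75.8947/(24)·0.5942^5·0.8043^1 = -0.188377
  k=1: (−1)^2·75.8947/(12)·0.5942^3·0.8043^3 = +0.690384
d^3_{2,1}(1.8691) = -0.188377 +0.690384 = +0.502007
Attach z-rotation phases: D = e^{-i(2)(4.4105)}·(+0.502007)·e^{-i(1)(0.4895)} = -0.498733-0.057244i

Re=-0.4987 Im=-0.0572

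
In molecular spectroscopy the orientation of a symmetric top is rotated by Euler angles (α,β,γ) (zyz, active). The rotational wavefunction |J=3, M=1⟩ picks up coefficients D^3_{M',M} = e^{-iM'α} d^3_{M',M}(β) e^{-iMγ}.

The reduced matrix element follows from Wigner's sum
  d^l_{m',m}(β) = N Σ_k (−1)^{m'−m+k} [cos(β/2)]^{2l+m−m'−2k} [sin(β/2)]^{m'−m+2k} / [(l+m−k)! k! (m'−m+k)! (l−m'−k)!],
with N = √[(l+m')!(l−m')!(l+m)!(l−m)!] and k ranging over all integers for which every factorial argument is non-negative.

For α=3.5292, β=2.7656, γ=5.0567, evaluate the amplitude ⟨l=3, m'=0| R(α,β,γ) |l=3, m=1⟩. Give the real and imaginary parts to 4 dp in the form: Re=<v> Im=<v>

D^3_{0,1}(3.5292,2.7656,5.0567) = e^{-i·0·3.5292}·d^3_{0,1}(2.7656)·e^{-i·1·5.0567}. Compute d first:
c=cos(2.7656/2)=0.186891, s=sin(2.7656/2)=0.982381; N=√[6·6·24·2]=41.569219
Admissible k: 1..3 (factorial args all ≥0)
  k=1: (−1)^0·41.5692/(12)·0.1869^5·0.9824^1 = +0.000776
  k=2: (−1)^1·41.5692/(4)·0.1869^3·0.9824^3 = -0.064316
  k=3: (−1)^2·41.5692/(12)·0.1869^1·0.9824^5 = +0.592349
d^3_{0,1}(2.7656) = +0.000776 -0.064316 +0.592349 = +0.528810
Phases: e^{-i·(0)·3.5292}=+1.000000+0.000000i, e^{-i·(1)·5.0567}=+0.337548+0.941308i ⇒ D=+0.178499+0.497773i

Re=0.1785 Im=0.4978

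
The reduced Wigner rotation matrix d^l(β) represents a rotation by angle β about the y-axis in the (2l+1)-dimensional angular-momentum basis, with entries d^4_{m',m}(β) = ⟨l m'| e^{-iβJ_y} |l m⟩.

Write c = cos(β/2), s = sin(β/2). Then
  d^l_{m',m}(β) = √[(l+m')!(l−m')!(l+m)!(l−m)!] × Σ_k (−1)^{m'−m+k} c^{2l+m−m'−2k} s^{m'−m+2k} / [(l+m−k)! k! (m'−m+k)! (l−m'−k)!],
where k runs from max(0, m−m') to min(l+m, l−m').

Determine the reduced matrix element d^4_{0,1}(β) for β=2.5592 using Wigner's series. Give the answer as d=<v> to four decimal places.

d=-0.4834

d^4_{0,1}(β=2.5592) via Wigner's sum:
With c≡cos(β/2)=0.287098 and s≡sin(β/2)=0.957901, N=[24·24·120·6]^{1/2}=643.987578
The bounds max(0,m−m')=1 and min(l+m,l−m')=4 give 4 terms
  k=1: (−1)^0·643.9876/(144)·0.2871^7·0.9579^1 = +0.000689
  k=2: (−1)^1·643.9876/(24)·0.2871^5·0.9579^3 = -0.046003
  k=3: (−1)^2·643.9876/(24)·0.2871^3·0.9579^5 = +0.512108
  k=4: (−1)^3·643.9876/(144)·0.2871^1·0.9579^7 = -0.950146
d^4_{0,1}(2.5592) = +0.000689 -0.046003 +0.512108 -0.950146 = -0.483352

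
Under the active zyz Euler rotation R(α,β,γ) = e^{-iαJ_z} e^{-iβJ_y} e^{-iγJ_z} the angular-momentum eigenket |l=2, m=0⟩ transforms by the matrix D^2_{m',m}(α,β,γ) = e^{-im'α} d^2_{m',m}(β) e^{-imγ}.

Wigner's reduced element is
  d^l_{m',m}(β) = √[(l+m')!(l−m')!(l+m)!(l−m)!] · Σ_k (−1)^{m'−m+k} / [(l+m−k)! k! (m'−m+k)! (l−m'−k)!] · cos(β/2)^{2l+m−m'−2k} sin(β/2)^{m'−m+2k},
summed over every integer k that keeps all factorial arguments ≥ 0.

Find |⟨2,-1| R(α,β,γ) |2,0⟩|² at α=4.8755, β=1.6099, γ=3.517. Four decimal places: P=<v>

First d^2_{-1,0}(β=1.6099), then the phase factors e^{-i(-1)α} and e^{-i(0)γ}:
c=cos(1.6099/2)=0.693147, s=sin(1.6099/2)=0.720796; N=√[1·6·2·2]=4.898979
k: max(0,(0)−(-1))=1 … min(2+(0),2−(-1))=2
  k=1: (−1)^0·4.8990/(2)·0.6931^3·0.7208^1 = +0.587983
  k=2: (−1)^1·4.8990/(2)·0.6931^1·0.7208^3 = -0.635826
d^2_{-1,0}(1.6099) = +0.587983 -0.635826 = -0.047843
|D^2_{-1,0}|² = |d^2_{-1,0}(β)|² = (-0.047843)² = 0.002289 (the z-rotation phases have unit modulus)

P=0.0023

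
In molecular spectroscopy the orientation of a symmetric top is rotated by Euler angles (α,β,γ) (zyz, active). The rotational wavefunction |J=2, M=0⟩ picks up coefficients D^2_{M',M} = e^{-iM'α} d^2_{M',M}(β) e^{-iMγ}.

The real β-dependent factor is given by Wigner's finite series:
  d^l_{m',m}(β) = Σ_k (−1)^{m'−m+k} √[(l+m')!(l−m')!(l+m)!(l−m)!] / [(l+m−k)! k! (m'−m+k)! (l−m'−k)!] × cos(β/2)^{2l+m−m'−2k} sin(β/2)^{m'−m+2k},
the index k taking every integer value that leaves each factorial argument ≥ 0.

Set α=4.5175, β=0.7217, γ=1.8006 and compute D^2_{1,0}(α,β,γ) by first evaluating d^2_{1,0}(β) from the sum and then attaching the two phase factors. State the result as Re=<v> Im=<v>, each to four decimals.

Re=0.1176 Im=-0.5959

First d^2_{1,0}(β=0.7217), then the phase factors e^{-i(1)α} and e^{-i(0)γ}:
c=cos(0.7217/2)=0.935597, s=sin(0.7217/2)=0.353070; N=√[6·1·2·2]=4.898979
k∈{0,1} keeps every argument non-negative
  k=0: (−1)^1·4.8990/(2)·0.9356^3·0.3531^1 = -0.708276
  k=1: (−1)^2·4.8990/(2)·0.9356^1·0.3531^3 = +0.100866
d^2_{1,0}(0.7217) = -0.708276 +0.100866 = -0.607410
Attach z-rotation phases: D = e^{-i(1)(4.5175)}·(-0.607410)·e^{-i(0)(1.8006)} = +0.117630-0.595911i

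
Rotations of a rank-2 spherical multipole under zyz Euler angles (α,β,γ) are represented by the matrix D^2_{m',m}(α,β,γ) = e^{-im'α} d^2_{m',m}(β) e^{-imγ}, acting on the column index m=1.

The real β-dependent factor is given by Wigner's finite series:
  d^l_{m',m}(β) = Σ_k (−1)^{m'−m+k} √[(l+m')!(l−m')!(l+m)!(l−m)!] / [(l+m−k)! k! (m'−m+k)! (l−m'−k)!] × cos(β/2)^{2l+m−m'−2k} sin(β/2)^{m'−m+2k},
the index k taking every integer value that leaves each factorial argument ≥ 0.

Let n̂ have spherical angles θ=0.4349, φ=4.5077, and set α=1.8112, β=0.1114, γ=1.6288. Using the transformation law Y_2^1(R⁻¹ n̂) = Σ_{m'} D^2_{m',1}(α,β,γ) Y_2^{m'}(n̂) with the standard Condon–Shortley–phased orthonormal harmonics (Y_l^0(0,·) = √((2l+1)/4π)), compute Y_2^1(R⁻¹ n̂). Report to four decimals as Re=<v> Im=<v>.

Re=-0.1386 Im=-0.3102

Need the full column D^2_{m',1} for m'=−2..2 at α=1.8112, β=0.1114, γ=1.6288.
cos(β/2)=0.998449, sin(β/2)=0.055671
d^2_{-2,1}: single k=3 term ⇒ +0.000345;  D = -0.000141+0.000314i
d^2_{-1,1}: k∈[2..3] ⇒ +0.009269 -0.000010 = +0.009259;  D = +0.009106+0.001680i
d^2_{0,1}: k∈[1..2] ⇒ +0.135733 -0.000422 = +0.135311;  D = -0.007844-0.135083i
d^2_{1,1}: k∈[0..1] ⇒ +0.993811 -0.009269 = +0.984542;  D = -0.941031+0.289454i
d^2_{2,1}: single k=0 term ⇒ -0.110825;  D = -0.056866-0.095123i
Y_2^{m'}(θ=0.4349,φ=4.5077) and Σ D·Y over m':
  (-0.0001+0.0003i)·(-0.0629-0.0273i)  (+0.0091+0.0017i)·(-0.0600+0.2890i)  (-0.0078-0.1351i)·(+0.4628+0.0000i)  (-0.9410+0.2895i)·(+0.0600+0.2890i)  (-0.0569-0.0951i)·(-0.0629+0.0273i)
Y_2^1(R⁻¹ n̂) = -0.138595-0.310191i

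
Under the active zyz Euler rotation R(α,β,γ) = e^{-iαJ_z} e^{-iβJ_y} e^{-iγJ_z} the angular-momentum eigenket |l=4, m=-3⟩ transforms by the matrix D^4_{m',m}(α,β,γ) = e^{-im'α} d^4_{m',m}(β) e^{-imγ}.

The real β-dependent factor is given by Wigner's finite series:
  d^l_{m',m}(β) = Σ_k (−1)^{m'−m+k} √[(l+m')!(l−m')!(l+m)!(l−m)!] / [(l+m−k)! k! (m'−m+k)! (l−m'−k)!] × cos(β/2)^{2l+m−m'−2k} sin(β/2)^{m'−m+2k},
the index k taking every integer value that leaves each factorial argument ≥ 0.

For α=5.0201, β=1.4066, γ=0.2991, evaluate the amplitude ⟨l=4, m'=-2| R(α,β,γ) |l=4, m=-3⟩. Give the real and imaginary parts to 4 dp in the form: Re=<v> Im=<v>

Re=-0.0244 Im=-0.4197

First d^4_{-2,-3}(β=1.4066), then the phase factors e^{-i(-2)α} and e^{-i(-3)γ}:
With c≡cos(β/2)=0.762712 and s≡sin(β/2)=0.646738, N=[2·720·1·5040]^{1/2}=2693.993318
k∈{0,1} keeps every argument non-negative
  k=0: (−1)^1·2693.9933/(720)·0.7627^7·0.6467^1 = -0.363343
  k=1: (−1)^2·2693.9933/(240)·0.7627^5·0.6467^3 = +0.783743
d^4_{-2,-3}(1.4066) = -0.363343 +0.783743 = +0.420400
Attach z-rotation phases: D = e^{-i(-2)(5.0201)}·(+0.420400)·e^{-i(-3)(0.2991)} = -0.024401-0.419692i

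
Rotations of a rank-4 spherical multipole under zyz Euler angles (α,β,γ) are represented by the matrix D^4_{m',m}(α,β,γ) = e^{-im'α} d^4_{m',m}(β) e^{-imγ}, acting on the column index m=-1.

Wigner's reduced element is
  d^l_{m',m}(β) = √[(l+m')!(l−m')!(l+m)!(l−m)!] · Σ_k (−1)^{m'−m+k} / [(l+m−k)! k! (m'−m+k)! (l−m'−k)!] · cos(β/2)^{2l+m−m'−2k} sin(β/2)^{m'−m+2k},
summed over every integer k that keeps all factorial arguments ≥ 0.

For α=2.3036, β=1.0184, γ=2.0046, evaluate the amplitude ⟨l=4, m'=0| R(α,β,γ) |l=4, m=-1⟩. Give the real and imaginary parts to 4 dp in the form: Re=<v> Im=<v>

Split into d^4_{0,-1}(β=1.0184) × two z-phases.
Half-angle: c=0.873135, s=0.487479. N=√(24·24·6·120)=643.987578
Admissible k: 0..3 (factorial args all ≥0)
  k=0: (−1)^1·643.9876/(144)·0.8731^7·0.4875^1 = -0.843412
  k=1: (−1)^2·643.9876/(24)·0.8731^5·0.4875^3 = +1.577394
  k=2: (−1)^3·643.9876/(24)·0.8731^3·0.4875^5 = -0.491688
  k=3: (−1)^4·643.9876/(144)·0.8731^1·0.4875^7 = +0.025544
d^4_{0,-1}(1.0184) = -0.843412 +1.577394 -0.491688 +0.025544 = +0.267838
D = (+1.000000+0.000000i)·(+0.267838)·(-0.420325+0.907374i) = -0.112579+0.243029i

Re=-0.1126 Im=0.2430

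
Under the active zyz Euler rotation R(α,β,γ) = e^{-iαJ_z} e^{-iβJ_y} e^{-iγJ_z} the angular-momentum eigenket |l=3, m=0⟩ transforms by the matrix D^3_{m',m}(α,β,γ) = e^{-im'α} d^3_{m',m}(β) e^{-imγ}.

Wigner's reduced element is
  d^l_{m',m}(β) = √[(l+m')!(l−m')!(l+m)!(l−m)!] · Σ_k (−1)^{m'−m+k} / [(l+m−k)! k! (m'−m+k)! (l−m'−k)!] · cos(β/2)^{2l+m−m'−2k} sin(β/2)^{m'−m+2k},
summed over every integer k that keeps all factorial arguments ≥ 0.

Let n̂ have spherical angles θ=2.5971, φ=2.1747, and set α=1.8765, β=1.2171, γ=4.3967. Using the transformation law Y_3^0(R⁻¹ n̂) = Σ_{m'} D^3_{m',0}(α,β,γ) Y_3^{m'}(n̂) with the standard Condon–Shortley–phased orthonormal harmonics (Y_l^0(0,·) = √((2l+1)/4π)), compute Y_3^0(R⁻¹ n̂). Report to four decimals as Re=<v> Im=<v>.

Need the full column D^3_{m',0} for m'=−3..3 at α=1.8765, β=1.2171, γ=4.3967.
cos(β/2)=0.820478, sin(β/2)=0.571678
d^3_{-3,0}: single k=3 term ⇒ +0.461499;  D = +0.366360-0.280645i
d^3_{-2,0}: k∈[2..3] ⇒ +0.811207 -0.393823 = +0.417383;  D = -0.341771-0.239587i
d^3_{-1,0}: k∈[1..3] ⇒ +0.736337 -1.072427 +0.173547 = -0.162543;  D = +0.048920-0.155007i
d^3_{0,0}: k∈[0..3] ⇒ +0.305071 -1.332949 +0.647118 -0.034907 = -0.415667;  D = -0.415667+0.000000i
d^3_{1,0}: k∈[0..2] ⇒ -0.736337 +1.072427 -0.173547 = +0.162543;  D = -0.048920-0.155007i
d^3_{2,0}: k∈[0..1] ⇒ +0.811207 -0.393823 = +0.417383;  D = -0.341771+0.239587i
d^3_{3,0}: single k=0 term ⇒ -0.461499;  D = -0.366360-0.280645i
Y_3^{m'}(θ=2.5971,φ=2.1747) and Σ D·Y over m':
  (+0.3664-0.2806i)·(+0.0563-0.0138i)  (-0.3418-0.2396i)·(+0.0833-0.2193i)  (+0.0489-0.1550i)·(-0.2527-0.3663i)  (-0.4157+0.0000i)·(-0.2102+0.0000i)  (-0.0489-0.1550i)·(+0.2527-0.3663i)  (-0.3418+0.2396i)·(+0.0833+0.2193i)  (-0.3664-0.2806i)·(-0.0563-0.0138i)
Y_3^0(R⁻¹ n̂) = -0.179422+0.000000i

Re=-0.1794 Im=0.0000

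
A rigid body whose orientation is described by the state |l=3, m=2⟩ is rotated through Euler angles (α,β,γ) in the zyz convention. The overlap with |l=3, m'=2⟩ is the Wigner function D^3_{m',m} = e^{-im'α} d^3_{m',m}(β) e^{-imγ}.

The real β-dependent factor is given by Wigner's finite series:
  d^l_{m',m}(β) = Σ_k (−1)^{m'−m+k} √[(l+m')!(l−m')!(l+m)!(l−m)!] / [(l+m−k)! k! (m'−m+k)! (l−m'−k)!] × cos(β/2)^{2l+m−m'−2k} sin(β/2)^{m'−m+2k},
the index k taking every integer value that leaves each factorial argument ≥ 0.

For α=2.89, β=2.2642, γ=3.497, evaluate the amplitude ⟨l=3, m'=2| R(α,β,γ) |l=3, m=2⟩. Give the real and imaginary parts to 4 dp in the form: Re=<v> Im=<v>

Split into d^3_{2,2}(β=2.2642) × two z-phases.
Half-angle: c=0.424760, s=0.905306. N=√(120·1·120·1)=120.000000
k: max(0,(2)−(2))=0 … min(3+(2),3−(2))=1
  k=0: (−1)^0·120.0000/(120)·0.4248^6·0.9053^0 = +0.005873
  k=1: (−1)^1·120.0000/(24)·0.4248^4·0.9053^2 = -0.133393
d^3_{2,2}(2.2642) = +0.005873 -0.133393 = -0.127520
Phases: e^{-i·(2)·2.89}=+0.876051+0.482218i, e^{-i·(2)·3.497}=+0.757831-0.652451i ⇒ D=-0.124781+0.026287i

Re=-0.1248 Im=0.0263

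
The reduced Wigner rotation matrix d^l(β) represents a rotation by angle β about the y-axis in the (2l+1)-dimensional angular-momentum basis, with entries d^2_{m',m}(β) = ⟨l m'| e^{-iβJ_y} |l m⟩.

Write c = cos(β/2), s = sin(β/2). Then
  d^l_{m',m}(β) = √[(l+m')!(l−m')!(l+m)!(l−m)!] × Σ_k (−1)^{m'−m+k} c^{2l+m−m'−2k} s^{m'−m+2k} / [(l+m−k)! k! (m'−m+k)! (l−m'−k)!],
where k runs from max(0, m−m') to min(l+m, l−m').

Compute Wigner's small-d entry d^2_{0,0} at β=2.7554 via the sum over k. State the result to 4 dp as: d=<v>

d^2_{0,0}(β=2.7554) via Wigner's sum:
c=cos(2.7554/2)=0.191899, s=sin(2.7554/2)=0.981415; N=√[2·2·2·2]=4.000000
k: max(0,(0)−(0))=0 … min(2+(0),2−(0))=2
  k=0: (−1)^0·4.0000/(4)·0.1919^4·0.9814^0 = +0.001356
  k=1: (−1)^1·4.0000/(1)·0.1919^2·0.9814^2 = -0.141876
  k=2: (−1)^2·4.0000/(4)·0.1919^0·0.9814^4 = +0.927706
d^2_{0,0}(2.7554) = +0.001356 -0.141876 +0.927706 = +0.787186

d=0.7872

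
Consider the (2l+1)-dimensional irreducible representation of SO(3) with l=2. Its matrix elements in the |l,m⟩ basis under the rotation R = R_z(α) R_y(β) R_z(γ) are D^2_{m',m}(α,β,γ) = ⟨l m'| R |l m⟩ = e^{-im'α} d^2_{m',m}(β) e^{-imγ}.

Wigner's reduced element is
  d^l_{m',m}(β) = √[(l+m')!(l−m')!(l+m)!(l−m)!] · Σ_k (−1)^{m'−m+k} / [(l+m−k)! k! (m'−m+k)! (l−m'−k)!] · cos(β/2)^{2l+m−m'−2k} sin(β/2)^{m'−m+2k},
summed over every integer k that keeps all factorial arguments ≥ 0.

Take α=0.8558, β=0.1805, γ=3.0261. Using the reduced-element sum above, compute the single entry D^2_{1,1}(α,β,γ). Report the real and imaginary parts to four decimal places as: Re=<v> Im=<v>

First d^2_{1,1}(β=0.1805), then the phase factors e^{-i(1)α} and e^{-i(1)γ}:
With c≡cos(β/2)=0.995930 and s≡sin(β/2)=0.090128, N=[6·1·6·1]^{1/2}=6.000000
k∈{0,1} keeps every argument non-negative
  k=0: (−1)^0·6.0000/(6)·0.9959^4·0.0901^0 = +0.983820
  k=1: (−1)^1·6.0000/(2)·0.9959^2·0.0901^2 = -0.024171
d^2_{1,1}(0.1805) = +0.983820 -0.024171 = +0.959649
Attach z-rotation phases: D = e^{-i(1)(0.8558)}·(+0.959649)·e^{-i(1)(3.0261)} = -0.708472+0.647298i

Re=-0.7085 Im=0.6473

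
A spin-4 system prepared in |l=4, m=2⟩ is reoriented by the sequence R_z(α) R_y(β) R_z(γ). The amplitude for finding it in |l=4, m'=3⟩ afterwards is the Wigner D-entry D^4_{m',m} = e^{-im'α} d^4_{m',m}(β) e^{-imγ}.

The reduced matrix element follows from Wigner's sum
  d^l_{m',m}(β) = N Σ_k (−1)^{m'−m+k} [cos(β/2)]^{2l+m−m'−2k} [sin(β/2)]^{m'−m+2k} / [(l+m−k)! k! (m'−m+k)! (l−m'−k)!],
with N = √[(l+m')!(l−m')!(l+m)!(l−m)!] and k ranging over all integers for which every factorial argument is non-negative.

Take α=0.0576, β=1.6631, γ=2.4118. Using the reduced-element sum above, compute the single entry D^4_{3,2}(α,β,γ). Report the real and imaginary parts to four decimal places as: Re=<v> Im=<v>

Re=0.1274 Im=0.4364

First d^4_{3,2}(β=1.6631), then the phase factors e^{-i(3)α} and e^{-i(2)γ}:
Half-angle: c=0.673731, s=0.738977. N=√(5040·1·720·2)=2693.993318
The bounds max(0,m−m')=0 and min(l+m,l−m')=1 give 2 terms
  k=0: (−1)^1·2693.9933/(720)·0.6737^7·0.7390^1 = -0.174221
  k=1: (−1)^2·2693.9933/(240)·0.6737^5·0.7390^3 = +0.628797
d^4_{3,2}(1.6631) = -0.174221 +0.628797 = +0.454576
Phases: e^{-i·(3)·0.0576}=+0.985107-0.171941i, e^{-i·(2)·2.4118}=+0.110982+0.993822i ⇒ D=+0.127376+0.436365i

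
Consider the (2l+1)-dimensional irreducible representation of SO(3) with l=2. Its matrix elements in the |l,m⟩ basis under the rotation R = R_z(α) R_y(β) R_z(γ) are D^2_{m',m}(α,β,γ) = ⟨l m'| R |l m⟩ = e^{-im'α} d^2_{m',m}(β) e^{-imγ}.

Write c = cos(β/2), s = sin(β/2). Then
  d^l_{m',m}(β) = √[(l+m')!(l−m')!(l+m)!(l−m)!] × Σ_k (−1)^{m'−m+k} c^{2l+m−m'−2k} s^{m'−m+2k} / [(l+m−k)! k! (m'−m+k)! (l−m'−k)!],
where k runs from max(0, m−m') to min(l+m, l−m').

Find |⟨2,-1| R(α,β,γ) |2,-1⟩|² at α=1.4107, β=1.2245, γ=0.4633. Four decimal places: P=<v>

P=0.0463

D^2_{-1,-1}(1.4107,1.2245,0.4633) = e^{-i·-1·1.4107}·d^2_{-1,-1}(1.2245)·e^{-i·-1·0.4633}. Compute d first:
With c≡cos(β/2)=0.818357 and s≡sin(β/2)=0.574710, N=[1·6·1·6]^{1/2}=6.000000
The bounds max(0,m−m')=0 and min(l+m,l−m')=1 give 2 terms
  k=0: (−1)^0·6.0000/(6)·0.8184^4·0.5747^0 = +0.448509
  k=1: (−1)^1·6.0000/(2)·0.8184^2·0.5747^2 = -0.663597
d^2_{-1,-1}(1.2245) = +0.448509 -0.663597 = -0.215088
|D^2_{-1,-1}|² = |d^2_{-1,-1}(β)|² = (-0.215088)² = 0.046263 (the z-rotation phases have unit modulus)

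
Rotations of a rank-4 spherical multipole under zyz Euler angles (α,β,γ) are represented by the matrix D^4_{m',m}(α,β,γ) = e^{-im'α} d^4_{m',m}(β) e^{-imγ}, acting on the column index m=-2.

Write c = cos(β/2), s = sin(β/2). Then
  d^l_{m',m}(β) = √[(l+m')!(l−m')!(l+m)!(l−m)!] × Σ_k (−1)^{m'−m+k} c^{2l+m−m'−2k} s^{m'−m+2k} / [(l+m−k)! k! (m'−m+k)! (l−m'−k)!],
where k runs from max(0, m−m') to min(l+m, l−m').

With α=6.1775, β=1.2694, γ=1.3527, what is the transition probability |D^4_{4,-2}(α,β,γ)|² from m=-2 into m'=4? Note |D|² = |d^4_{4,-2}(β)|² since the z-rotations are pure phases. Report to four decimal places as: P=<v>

P=0.0222

First d^4_{4,-2}(β=1.2694), then the phase factors e^{-i(4)α} and e^{-i(-2)γ}:
With c≡cos(β/2)=0.805250 and s≡sin(β/2)=0.592936, N=[40320·1·2·720]^{1/2}=7619.763776
Admissible k: 0..0 (factorial args all ≥0)
  k=0: (−1)^6·7619.7638/(1440)·0.8052^2·0.5929^6 = +0.149103
d^4_{4,-2}(1.2694) = +0.149103
|D^4_{4,-2}|² = |d^4_{4,-2}(β)|² = (+0.149103)² = 0.022232 (the z-rotation phases have unit modulus)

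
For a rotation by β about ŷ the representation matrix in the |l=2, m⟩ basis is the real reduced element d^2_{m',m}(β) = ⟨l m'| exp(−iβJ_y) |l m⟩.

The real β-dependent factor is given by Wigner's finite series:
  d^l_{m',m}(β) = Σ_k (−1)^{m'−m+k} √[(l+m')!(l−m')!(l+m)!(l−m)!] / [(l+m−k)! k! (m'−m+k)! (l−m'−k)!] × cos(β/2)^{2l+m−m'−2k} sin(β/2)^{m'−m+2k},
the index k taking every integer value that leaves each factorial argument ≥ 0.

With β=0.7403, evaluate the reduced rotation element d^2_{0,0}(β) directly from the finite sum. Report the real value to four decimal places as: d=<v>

d^2_{0,0}(β=0.7403) via Wigner's sum:
Half-angle: c=0.932273, s=0.361755. N=√(2·2·2·2)=4.000000
Admissible k: 0..2 (factorial args all ≥0)
  k=0: (−1)^0·4.0000/(4)·0.9323^4·0.3618^0 = +0.755392
  k=1: (−1)^1·4.0000/(1)·0.9323^2·0.3618^2 = -0.454963
  k=2: (−1)^2·4.0000/(4)·0.9323^0·0.3618^4 = +0.017126
d^2_{0,0}(0.7403) = +0.755392 -0.454963 +0.017126 = +0.317556

d=0.3176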